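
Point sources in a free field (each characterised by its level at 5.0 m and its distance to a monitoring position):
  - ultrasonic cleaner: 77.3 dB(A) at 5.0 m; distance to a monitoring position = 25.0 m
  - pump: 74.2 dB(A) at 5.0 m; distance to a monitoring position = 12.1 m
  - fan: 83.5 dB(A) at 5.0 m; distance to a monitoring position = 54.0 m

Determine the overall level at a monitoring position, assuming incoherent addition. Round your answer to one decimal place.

Propagate each source to the receiver with L = L_ref − 20·log₁₀(r/r_ref), then add intensities.
ultrasonic cleaner: 77.3 − 20·log₁₀(25.0/5.0) = 77.3 − 13.98 = 63.32 dB(A).
pump: 74.2 − 20·log₁₀(12.1/5.0) = 74.2 − 7.68 = 66.52 dB(A).
fan: 83.5 − 20·log₁₀(54.0/5.0) = 83.5 − 20.67 = 62.83 dB(A).
Σ 10^(L/10) = 8.559e+06 → L_total = 10·log₁₀(8.559e+06) = 69.32 dB(A).

69.3 dB(A)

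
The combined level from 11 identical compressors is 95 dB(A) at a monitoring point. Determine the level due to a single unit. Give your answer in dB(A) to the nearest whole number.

Dividing the total intensity by 11 lowers the level by 10·log₁₀ 11 = 10.414 dB: L₁ = 95 − 10.414.

85 dB(A)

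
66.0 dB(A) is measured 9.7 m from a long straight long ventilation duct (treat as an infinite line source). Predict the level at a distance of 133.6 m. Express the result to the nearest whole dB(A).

55 dB(A)

For a line source, L₂ = L₁ − 10·log₁₀(r₂/r₁).
L₂ = 66.0 − 10·log₁₀(133.6/9.7) = 66.0 − 11.390 = 54.61 dB(A).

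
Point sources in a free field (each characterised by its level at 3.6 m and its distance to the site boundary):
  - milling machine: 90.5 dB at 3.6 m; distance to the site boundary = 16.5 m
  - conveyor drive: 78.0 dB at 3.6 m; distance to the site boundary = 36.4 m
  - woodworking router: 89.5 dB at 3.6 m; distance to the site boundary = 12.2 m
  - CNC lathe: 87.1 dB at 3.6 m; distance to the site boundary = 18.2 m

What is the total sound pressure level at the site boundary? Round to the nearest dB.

82 dB

Propagate each source to the receiver with L = L_ref − 20·log₁₀(r/r_ref), then add intensities.
milling machine: 90.5 − 20·log₁₀(16.5/3.6) = 90.5 − 13.22 = 77.28 dB.
conveyor drive: 78.0 − 20·log₁₀(36.4/3.6) = 78.0 − 20.10 = 57.90 dB.
woodworking router: 89.5 − 20·log₁₀(12.2/3.6) = 89.5 − 10.60 = 78.90 dB.
CNC lathe: 87.1 − 20·log₁₀(18.2/3.6) = 87.1 − 14.08 = 73.02 dB.
Σ 10^(L/10) = 1.517e+08 → L_total = 10·log₁₀(1.517e+08) = 81.81 dB.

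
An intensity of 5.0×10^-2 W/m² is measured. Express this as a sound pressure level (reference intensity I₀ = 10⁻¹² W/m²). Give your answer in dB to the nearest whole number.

L = 10·log₁₀(I/I₀) = 10·log₁₀(5.0×10^-2/10⁻¹²) = 10·log₁₀(5.0×10^10).
L = 10·(0.6990 + 10) = 106.99 dB.

107 dB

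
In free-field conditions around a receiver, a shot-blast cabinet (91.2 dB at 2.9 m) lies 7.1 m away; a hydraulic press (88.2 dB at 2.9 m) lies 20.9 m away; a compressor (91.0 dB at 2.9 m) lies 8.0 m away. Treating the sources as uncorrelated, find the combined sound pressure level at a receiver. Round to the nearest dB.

Propagate each source to the receiver with L = L_ref − 20·log₁₀(r/r_ref), then add intensities.
shot-blast cabinet: 91.2 − 20·log₁₀(7.1/2.9) = 91.2 − 7.78 = 83.42 dB.
hydraulic press: 88.2 − 20·log₁₀(20.9/2.9) = 88.2 − 17.15 = 71.05 dB.
compressor: 91.0 − 20·log₁₀(8.0/2.9) = 91.0 − 8.81 = 82.19 dB.
Σ 10^(L/10) = 3.981e+08 → L_total = 10·log₁₀(3.981e+08) = 86.00 dB.

86 dB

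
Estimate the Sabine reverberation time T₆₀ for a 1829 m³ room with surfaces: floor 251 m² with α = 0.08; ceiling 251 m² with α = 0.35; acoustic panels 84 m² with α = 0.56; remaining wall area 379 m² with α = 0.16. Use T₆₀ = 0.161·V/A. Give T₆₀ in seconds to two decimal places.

A = Σ Sᵢαᵢ = 251·0.08 + 251·0.35 + 84·0.56 + 379·0.16 = 215.61 m².
T₆₀ = 0.161·V/A = 0.161·1829/215.61 = 1.366 s.

1.37 s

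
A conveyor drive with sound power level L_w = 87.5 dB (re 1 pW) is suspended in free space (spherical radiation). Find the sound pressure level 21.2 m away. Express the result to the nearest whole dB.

Free-field spherical radiation: L_p = L_w − 10·log₁₀(4π·r²), r = 21.2 m.
4π·r² = 5648 m², 10·log₁₀ of that is 37.519 dB.
L_p = 87.5 − 37.519 = 49.98 dB.

50 dB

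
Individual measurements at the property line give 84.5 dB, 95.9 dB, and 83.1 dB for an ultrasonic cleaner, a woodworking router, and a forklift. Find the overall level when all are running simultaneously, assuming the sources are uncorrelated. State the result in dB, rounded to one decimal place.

Incoherent sources combine by intensity addition: L_total = 10·log₁₀(Σ 10^(L_i/10)).
Σ 10^(L/10) = 10^(84.5/10) + 10^(95.9/10) + 10^(83.1/10) = 4.376e+09.
L_total = 10·log₁₀(4.376e+09) = 96.41 dB.

96.4 dB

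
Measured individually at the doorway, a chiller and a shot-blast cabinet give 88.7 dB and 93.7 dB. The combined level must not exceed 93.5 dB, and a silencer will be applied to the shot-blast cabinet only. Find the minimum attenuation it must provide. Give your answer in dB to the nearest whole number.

2 dB

The untreated sources together contribute 10^(88.7/10) = 7.413e+08, i.e. 88.70 dB.
The limit corresponds to 10^(93.5/10) = 2.239e+09; subtracting the fixed part leaves 1.497e+09 for the shot-blast cabinet, i.e. 91.75 dB.
So the shot-blast cabinet must be reduced from 93.7 to 91.75 dB: IL = 1.95 dB.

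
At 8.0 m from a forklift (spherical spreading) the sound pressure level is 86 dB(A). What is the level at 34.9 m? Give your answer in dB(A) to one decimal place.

73.2 dB(A)

For a point source, L₂ = L₁ − 20·log₁₀(r₂/r₁).
L₂ = 86 − 20·log₁₀(34.9/8.0) = 86 − 12.795 = 73.21 dB(A).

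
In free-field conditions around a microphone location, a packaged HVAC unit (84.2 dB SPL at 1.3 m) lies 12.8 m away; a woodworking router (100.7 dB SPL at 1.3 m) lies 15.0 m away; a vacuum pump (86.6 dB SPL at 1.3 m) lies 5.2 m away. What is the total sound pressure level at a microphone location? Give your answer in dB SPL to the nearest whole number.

81 dB SPL

Apply inverse-square spreading to bring every level to the receiver, then sum 10^(L/10).
packaged HVAC unit: 84.2 − 20·log₁₀(12.8/1.3) = 84.2 − 19.87 = 64.33 dB SPL.
woodworking router: 100.7 − 20·log₁₀(15.0/1.3) = 100.7 − 21.24 = 79.46 dB SPL.
vacuum pump: 86.6 − 20·log₁₀(5.2/1.3) = 86.6 − 12.04 = 74.56 dB SPL.
Σ 10^(L/10) = 1.195e+08 → L_total = 10·log₁₀(1.195e+08) = 80.77 dB SPL.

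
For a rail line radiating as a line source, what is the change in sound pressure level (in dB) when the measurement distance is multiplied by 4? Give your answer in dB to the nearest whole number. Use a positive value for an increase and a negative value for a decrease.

-6 dB

With cylindrical spreading the level changes by −10·log₁₀(r₂/r₁).
ΔL = −10·log₁₀(4) = -6.02 dB.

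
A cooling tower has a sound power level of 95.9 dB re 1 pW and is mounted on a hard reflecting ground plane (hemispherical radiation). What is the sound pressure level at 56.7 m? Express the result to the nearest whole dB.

Free-field hemispherical radiation: L_p = L_w − 10·log₁₀(2π·r²), r = 56.7 m.
2π·r² = 2.02e+04 m², 10·log₁₀ of that is 43.053 dB.
L_p = 95.9 − 43.053 = 52.85 dB.

53 dB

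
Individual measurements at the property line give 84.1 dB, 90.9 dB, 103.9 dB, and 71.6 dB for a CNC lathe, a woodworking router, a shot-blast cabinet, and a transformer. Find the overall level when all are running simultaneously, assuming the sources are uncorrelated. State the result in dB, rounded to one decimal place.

For uncorrelated sources the intensities add, so convert each level to linear form, sum, and take 10·log₁₀ of the total.
Σ 10^(L/10) = 10^(84.1/10) + 10^(90.9/10) + 10^(103.9/10) + 10^(71.6/10) = 2.605e+10.
L_total = 10·log₁₀(2.605e+10) = 104.16 dB.

104.2 dB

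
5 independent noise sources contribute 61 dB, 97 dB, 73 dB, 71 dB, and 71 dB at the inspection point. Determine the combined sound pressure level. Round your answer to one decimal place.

For uncorrelated sources the intensities add, so convert each level to linear form, sum, and take 10·log₁₀ of the total.
Σ 10^(L/10) = 10^(61/10) + 10^(97/10) + 10^(73/10) + 10^(71/10) + 10^(71/10) = 5.058e+09.
L_total = 10·log₁₀(5.058e+09) = 97.04 dB.

97.0 dB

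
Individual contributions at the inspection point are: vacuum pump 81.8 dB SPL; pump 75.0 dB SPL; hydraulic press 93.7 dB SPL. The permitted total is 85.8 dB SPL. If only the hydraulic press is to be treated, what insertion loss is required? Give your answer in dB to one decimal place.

10.8 dB

The untreated sources together contribute 10^(81.8/10) + 10^(75.0/10) = 1.830e+08, i.e. 82.62 dB SPL.
The limit corresponds to 10^(85.8/10) = 3.802e+08; subtracting the fixed part leaves 1.972e+08 for the hydraulic press, i.e. 82.95 dB SPL.
So the hydraulic press must be reduced from 93.7 to 82.95 dB SPL: IL = 10.75 dB.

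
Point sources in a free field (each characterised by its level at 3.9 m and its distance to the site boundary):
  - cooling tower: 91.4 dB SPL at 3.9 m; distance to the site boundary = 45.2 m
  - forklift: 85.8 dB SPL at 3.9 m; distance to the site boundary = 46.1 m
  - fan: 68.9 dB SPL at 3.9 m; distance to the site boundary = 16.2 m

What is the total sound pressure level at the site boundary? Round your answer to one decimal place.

Propagate each source to the receiver with L = L_ref − 20·log₁₀(r/r_ref), then add intensities.
cooling tower: 91.4 − 20·log₁₀(45.2/3.9) = 91.4 − 21.28 = 70.12 dB SPL.
forklift: 85.8 − 20·log₁₀(46.1/3.9) = 85.8 − 21.45 = 64.35 dB SPL.
fan: 68.9 − 20·log₁₀(16.2/3.9) = 68.9 − 12.37 = 56.53 dB SPL.
Σ 10^(L/10) = 1.345e+07 → L_total = 10·log₁₀(1.345e+07) = 71.29 dB SPL.

71.3 dB SPL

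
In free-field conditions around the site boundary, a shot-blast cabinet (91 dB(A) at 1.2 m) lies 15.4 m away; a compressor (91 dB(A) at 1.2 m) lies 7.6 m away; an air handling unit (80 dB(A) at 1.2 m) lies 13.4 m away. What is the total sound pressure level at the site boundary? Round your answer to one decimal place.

Apply inverse-square spreading to bring every level to the receiver, then sum 10^(L/10).
shot-blast cabinet: 91 − 20·log₁₀(15.4/1.2) = 91 − 22.17 = 68.83 dB(A).
compressor: 91 − 20·log₁₀(7.6/1.2) = 91 − 16.03 = 74.97 dB(A).
air handling unit: 80 − 20·log₁₀(13.4/1.2) = 80 − 20.96 = 59.04 dB(A).
Σ 10^(L/10) = 3.983e+07 → L_total = 10·log₁₀(3.983e+07) = 76.00 dB(A).

76.0 dB(A)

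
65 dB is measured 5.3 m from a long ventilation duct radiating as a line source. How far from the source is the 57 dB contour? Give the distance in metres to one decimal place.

33.4 m

For a line source L₁ − L₂ = 10·log₁₀(r₂/r₁), so r₂ = r₁·10^((L₁−L₂)/10).
r₂ = 5.3·10^((65−57)/10) = 5.3·10^(8.0/10) = 33.44 m.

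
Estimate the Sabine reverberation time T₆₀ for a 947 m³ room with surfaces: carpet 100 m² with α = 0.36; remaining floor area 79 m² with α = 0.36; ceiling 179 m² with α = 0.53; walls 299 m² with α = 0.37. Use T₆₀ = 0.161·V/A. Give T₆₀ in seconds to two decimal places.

0.56 s

Summing Sᵢαᵢ: 100·0.36 + 79·0.36 + 179·0.53 + 299·0.37 = 269.94 m².
T₆₀ = 0.161 × 947 / 269.94 = 0.565 s.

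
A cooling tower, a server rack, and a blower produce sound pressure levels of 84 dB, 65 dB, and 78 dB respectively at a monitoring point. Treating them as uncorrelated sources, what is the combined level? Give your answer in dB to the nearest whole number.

Incoherent sources combine by intensity addition: L_total = 10·log₁₀(Σ 10^(L_i/10)).
Σ 10^(L/10) = 10^(84/10) + 10^(65/10) + 10^(78/10) = 3.174e+08.
L_total = 10·log₁₀(3.174e+08) = 85.02 dB.

85 dB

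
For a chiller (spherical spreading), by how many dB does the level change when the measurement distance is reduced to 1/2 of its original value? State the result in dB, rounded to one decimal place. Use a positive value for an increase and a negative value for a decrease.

+6.0 dB

A point source loses 6 dB per doubling of distance; generally ΔL = −20·log₁₀(r₂/r₁).
ΔL = −20·log₁₀(0.5) = +6.02 dB.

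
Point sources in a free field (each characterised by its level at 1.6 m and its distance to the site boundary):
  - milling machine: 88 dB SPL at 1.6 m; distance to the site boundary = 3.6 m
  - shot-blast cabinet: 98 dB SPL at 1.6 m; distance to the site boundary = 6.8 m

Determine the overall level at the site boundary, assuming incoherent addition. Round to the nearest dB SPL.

Apply inverse-square spreading to bring every level to the receiver, then sum 10^(L/10).
milling machine: 88 − 20·log₁₀(3.6/1.6) = 88 − 7.04 = 80.96 dB SPL.
shot-blast cabinet: 98 − 20·log₁₀(6.8/1.6) = 98 − 12.57 = 85.43 dB SPL.
Σ 10^(L/10) = 4.740e+08 → L_total = 10·log₁₀(4.740e+08) = 86.76 dB SPL.

87 dB SPL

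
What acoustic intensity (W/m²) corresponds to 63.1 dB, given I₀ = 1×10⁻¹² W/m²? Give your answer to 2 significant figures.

2.0e-06 W/m²

I = I₀·10^(L/10) = 10⁻¹² × 10^(63.1/10) = 10^(-5.690).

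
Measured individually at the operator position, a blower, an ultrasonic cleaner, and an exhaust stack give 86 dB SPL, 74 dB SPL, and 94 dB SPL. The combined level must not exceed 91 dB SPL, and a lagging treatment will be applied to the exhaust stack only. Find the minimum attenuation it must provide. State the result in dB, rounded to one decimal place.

Fixed contribution from the other sources: Σ 10^(L/10) = 10^(86/10) + 10^(74/10) = 4.232e+08 (86.27 dB SPL).
The limit corresponds to 10^(91/10) = 1.259e+09; subtracting the fixed part leaves 8.357e+08 for the exhaust stack, i.e. 89.22 dB SPL.
Required insertion loss = 94 − 89.22 = 4.78 dB.

4.8 dB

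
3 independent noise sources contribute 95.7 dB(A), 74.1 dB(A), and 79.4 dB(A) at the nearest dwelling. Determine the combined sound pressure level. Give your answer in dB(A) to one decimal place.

95.8 dB(A)

For uncorrelated sources the intensities add, so convert each level to linear form, sum, and take 10·log₁₀ of the total.
Σ 10^(L/10) = 10^(95.7/10) + 10^(74.1/10) + 10^(79.4/10) = 3.828e+09.
L_total = 10·log₁₀(3.828e+09) = 95.83 dB(A).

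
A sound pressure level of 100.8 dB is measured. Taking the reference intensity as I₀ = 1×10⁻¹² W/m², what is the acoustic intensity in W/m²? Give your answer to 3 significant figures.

0.0120 W/m²

L = 10·log₁₀(I/I₀) ⇒ I = I₀·10^(L/10) = 10⁻¹² × 10^10.08.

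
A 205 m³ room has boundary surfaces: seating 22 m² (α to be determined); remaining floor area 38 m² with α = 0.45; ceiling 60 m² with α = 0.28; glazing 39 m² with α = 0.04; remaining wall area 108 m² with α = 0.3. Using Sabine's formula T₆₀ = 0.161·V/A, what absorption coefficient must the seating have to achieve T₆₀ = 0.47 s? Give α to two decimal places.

0.11

Required total absorption A = 0.161·205/0.47 = 70.22 m².
Absorption from the other surfaces = 38·0.45 + 60·0.28 + 39·0.04 + 108·0.3 = 67.86 m², so the seating must supply 2.36 m² over 22 m².
α = 2.36/22 = 0.107.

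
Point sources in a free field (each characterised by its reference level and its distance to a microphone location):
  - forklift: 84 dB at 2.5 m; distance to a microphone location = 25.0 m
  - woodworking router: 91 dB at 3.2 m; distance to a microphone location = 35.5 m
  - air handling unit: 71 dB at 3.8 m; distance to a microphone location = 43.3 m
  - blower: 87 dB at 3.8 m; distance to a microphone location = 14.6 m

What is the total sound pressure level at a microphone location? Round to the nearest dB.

First find each source's level at the receiver (point-source: −20·log₁₀(r/r_ref)), then combine on an intensity basis.
forklift: 84 − 20·log₁₀(25.0/2.5) = 84 − 20.00 = 64.00 dB.
woodworking router: 91 − 20·log₁₀(35.5/3.2) = 91 − 20.90 = 70.10 dB.
air handling unit: 71 − 20·log₁₀(43.3/3.8) = 71 − 21.13 = 49.87 dB.
blower: 87 − 20·log₁₀(14.6/3.8) = 87 − 11.69 = 75.31 dB.
Σ 10^(L/10) = 4.679e+07 → L_total = 10·log₁₀(4.679e+07) = 76.70 dB.

77 dB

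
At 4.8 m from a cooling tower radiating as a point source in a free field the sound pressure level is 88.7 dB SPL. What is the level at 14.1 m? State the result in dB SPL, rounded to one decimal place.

79.3 dB SPL

Spherical spreading from a point source gives a 20·log₁₀(r₂/r₁) drop.
L₂ = 88.7 − 20·log₁₀(14.1/4.8) = 88.7 − 9.360 = 79.34 dB SPL.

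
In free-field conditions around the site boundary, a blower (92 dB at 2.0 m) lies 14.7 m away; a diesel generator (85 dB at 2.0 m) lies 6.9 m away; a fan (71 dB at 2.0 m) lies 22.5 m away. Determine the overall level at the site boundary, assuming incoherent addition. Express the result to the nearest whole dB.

Propagate each source to the receiver with L = L_ref − 20·log₁₀(r/r_ref), then add intensities.
blower: 92 − 20·log₁₀(14.7/2.0) = 92 − 17.33 = 74.67 dB.
diesel generator: 85 − 20·log₁₀(6.9/2.0) = 85 − 10.76 = 74.24 dB.
fan: 71 − 20·log₁₀(22.5/2.0) = 71 − 21.02 = 49.98 dB.
Σ 10^(L/10) = 5.601e+07 → L_total = 10·log₁₀(5.601e+07) = 77.48 dB.

77 dB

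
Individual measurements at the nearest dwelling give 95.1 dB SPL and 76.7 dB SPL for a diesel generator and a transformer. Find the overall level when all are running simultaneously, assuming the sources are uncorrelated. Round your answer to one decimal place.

For uncorrelated sources the intensities add, so convert each level to linear form, sum, and take 10·log₁₀ of the total.
Σ 10^(L/10) = 10^(95.1/10) + 10^(76.7/10) = 3.283e+09.
L_total = 10·log₁₀(3.283e+09) = 95.16 dB SPL.

95.2 dB SPL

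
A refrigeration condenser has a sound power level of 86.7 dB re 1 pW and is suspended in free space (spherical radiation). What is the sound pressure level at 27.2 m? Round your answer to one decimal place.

L_p = L_w − 10·log₁₀(4π·r²) with r = 27.2 m.
4π·r² = 9297 m², 10·log₁₀ of that is 39.683 dB.
L_p = 86.7 − 39.683 = 47.02 dB.

47.0 dB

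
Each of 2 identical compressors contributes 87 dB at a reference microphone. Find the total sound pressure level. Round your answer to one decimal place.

N identical incoherent sources raise the level by 10·log₁₀ N.
L_total = 87 + 10·log₁₀(2) = 87 + 3.010 = 90.01 dB.

90.0 dB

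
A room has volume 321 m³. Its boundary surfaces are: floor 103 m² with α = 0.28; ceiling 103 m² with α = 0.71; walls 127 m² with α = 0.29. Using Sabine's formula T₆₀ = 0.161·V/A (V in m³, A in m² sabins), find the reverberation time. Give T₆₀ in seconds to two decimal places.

0.37 s

Total absorption A = 103·0.28 + 103·0.71 + 127·0.29 = 138.80 m² sabins.
T₆₀ = 0.161·V/A = 0.161·321/138.80 = 0.372 s.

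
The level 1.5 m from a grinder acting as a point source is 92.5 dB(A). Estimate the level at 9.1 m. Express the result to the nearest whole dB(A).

77 dB(A)

Spherical spreading from a point source gives a 20·log₁₀(r₂/r₁) drop.
L₂ = 92.5 − 20·log₁₀(9.1/1.5) = 92.5 − 15.659 = 76.84 dB(A).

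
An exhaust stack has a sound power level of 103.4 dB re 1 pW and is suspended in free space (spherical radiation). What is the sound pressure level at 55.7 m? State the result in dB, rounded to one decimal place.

57.5 dB

L_p = L_w − 10·log₁₀(4π·r²) with r = 55.7 m.
4π·r² = 3.899e+04 m², 10·log₁₀ of that is 45.909 dB.
L_p = 103.4 − 45.909 = 57.49 dB.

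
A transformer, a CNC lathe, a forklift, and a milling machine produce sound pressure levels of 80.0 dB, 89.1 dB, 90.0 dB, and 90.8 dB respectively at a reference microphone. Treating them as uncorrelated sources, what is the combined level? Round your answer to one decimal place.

94.9 dB

For uncorrelated sources the intensities add, so convert each level to linear form, sum, and take 10·log₁₀ of the total.
Σ 10^(L/10) = 10^(80.0/10) + 10^(89.1/10) + 10^(90.0/10) + 10^(90.8/10) = 3.115e+09.
L_total = 10·log₁₀(3.115e+09) = 94.93 dB.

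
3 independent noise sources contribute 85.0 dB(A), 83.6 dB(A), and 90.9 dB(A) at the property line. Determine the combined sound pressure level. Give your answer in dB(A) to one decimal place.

Incoherent sources combine by intensity addition: L_total = 10·log₁₀(Σ 10^(L_i/10)).
Σ 10^(L/10) = 10^(85.0/10) + 10^(83.6/10) + 10^(90.9/10) = 1.776e+09.
L_total = 10·log₁₀(1.776e+09) = 92.49 dB(A).

92.5 dB(A)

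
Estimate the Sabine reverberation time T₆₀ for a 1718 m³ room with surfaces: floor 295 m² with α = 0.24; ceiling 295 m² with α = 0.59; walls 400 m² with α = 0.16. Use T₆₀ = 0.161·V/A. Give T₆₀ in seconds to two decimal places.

0.90 s

Summing Sᵢαᵢ: 295·0.24 + 295·0.59 + 400·0.16 = 308.85 m².
T₆₀ = 0.161·V/A = 0.161·1718/308.85 = 0.896 s.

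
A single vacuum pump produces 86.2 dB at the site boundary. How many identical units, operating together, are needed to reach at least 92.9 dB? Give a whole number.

5

The shortfall is 92.9 − 86.2 = 6.7 dB, and N units add 10·log₁₀ N, so need 10·log₁₀ N ≥ 6.7.
N ≥ 10^(6.7/10) = 4.677, so N = 5.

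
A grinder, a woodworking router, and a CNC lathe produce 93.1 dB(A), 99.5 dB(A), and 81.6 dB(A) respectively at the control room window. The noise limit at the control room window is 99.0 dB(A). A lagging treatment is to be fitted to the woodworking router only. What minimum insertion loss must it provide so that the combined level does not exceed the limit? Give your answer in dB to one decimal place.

The untreated sources together contribute 10^(93.1/10) + 10^(81.6/10) = 2.186e+09, i.e. 93.40 dB(A).
To meet 99.0 dB(A) overall, the treated woodworking router may contribute at most 10^(99.0/10) − 2.186e+09 = 5.757e+09, i.e. 97.60 dB(A).
Required insertion loss = 99.5 − 97.60 = 1.90 dB.

1.9 dB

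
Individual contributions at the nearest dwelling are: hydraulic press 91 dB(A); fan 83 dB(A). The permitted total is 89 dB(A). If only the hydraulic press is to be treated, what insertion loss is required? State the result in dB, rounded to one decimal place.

3.3 dB

Fixed contribution from the other source: Σ 10^(L/10) = 10^(83/10) = 1.995e+08 (83.00 dB(A)).
To meet 89 dB(A) overall, the treated hydraulic press may contribute at most 10^(89/10) − 1.995e+08 = 5.948e+08, i.e. 87.74 dB(A).
Required insertion loss = 91 − 87.74 = 3.26 dB.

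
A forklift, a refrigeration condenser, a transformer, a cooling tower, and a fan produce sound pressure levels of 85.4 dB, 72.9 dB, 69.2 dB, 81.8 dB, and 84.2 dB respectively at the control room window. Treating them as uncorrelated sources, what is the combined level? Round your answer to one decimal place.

Incoherent sources combine by intensity addition: L_total = 10·log₁₀(Σ 10^(L_i/10)).
Σ 10^(L/10) = 10^(85.4/10) + 10^(72.9/10) + 10^(69.2/10) + 10^(81.8/10) + 10^(84.2/10) = 7.889e+08.
L_total = 10·log₁₀(7.889e+08) = 88.97 dB.

89.0 dB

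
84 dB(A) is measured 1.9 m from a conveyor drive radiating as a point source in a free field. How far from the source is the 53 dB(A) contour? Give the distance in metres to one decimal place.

67.4 m

The 31.0 dB drop corresponds to a distance ratio of 10^(31.0/20) for a point source.
r₂ = 1.9·10^((84−53)/20) = 1.9·10^(31.0/20) = 67.41 m.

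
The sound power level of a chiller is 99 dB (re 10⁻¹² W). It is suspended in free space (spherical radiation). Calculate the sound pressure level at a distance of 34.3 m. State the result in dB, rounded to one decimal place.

Free-field spherical radiation: L_p = L_w − 10·log₁₀(4π·r²), r = 34.3 m.
4π·r² = 1.478e+04 m², 10·log₁₀ of that is 41.698 dB.
L_p = 99 − 41.698 = 57.30 dB.

57.3 dB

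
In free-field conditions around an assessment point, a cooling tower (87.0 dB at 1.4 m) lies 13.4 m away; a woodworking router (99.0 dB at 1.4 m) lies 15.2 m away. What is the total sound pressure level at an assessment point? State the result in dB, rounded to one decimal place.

78.6 dB

Propagate each source to the receiver with L = L_ref − 20·log₁₀(r/r_ref), then add intensities.
cooling tower: 87.0 − 20·log₁₀(13.4/1.4) = 87.0 − 19.62 = 67.38 dB.
woodworking router: 99.0 − 20·log₁₀(15.2/1.4) = 99.0 − 20.71 = 78.29 dB.
Σ 10^(L/10) = 7.286e+07 → L_total = 10·log₁₀(7.286e+07) = 78.62 dB.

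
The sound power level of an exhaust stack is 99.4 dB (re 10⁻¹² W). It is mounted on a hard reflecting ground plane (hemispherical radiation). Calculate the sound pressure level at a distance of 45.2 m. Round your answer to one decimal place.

Free-field hemispherical radiation: L_p = L_w − 10·log₁₀(2π·r²), r = 45.2 m.
2π·r² = 1.284e+04 m², 10·log₁₀ of that is 41.085 dB.
L_p = 99.4 − 41.085 = 58.32 dB.

58.3 dB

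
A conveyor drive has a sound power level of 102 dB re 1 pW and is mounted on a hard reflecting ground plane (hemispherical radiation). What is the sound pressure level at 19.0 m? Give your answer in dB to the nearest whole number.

The power spreads over a hemisphere of area 2π·r², so L_p = L_w − 10·log₁₀(2π·r²).
2π·r² = 2268 m², 10·log₁₀ of that is 33.557 dB.
L_p = 102 − 33.557 = 68.44 dB.

68 dB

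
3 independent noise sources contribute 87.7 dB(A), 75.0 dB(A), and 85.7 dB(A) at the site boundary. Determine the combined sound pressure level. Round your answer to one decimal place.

90.0 dB(A)

Incoherent sources combine by intensity addition: L_total = 10·log₁₀(Σ 10^(L_i/10)).
Σ 10^(L/10) = 10^(87.7/10) + 10^(75.0/10) + 10^(85.7/10) = 9.920e+08.
L_total = 10·log₁₀(9.920e+08) = 89.97 dB(A).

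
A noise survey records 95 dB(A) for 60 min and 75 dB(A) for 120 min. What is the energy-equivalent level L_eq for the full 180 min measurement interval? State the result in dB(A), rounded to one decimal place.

90.3 dB(A)

Weight each interval's intensity by its duration and average over T = 180 min:
Σ tᵢ·10^(Lᵢ/10) = 60·10^(95/10) + 120·10^(75/10) = 1.935e+11.
L_eq = 10·log₁₀(1.935e+11/180) = 90.31 dB(A).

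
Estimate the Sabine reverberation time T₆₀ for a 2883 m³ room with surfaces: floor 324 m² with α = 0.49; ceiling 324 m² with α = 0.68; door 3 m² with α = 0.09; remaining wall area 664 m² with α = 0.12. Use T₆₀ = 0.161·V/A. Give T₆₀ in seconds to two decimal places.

1.01 s

A = Σ Sᵢαᵢ = 324·0.49 + 324·0.68 + 3·0.09 + 664·0.12 = 459.03 m².
T₆₀ = 0.161·V/A = 0.161·2883/459.03 = 1.011 s.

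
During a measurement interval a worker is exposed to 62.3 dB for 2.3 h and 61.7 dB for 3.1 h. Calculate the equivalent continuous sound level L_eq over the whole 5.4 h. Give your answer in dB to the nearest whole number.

62 dB

Weight each interval's intensity by its duration and average over T = 5.4 h:
Σ tᵢ·10^(Lᵢ/10) = 2.3·10^(62.3/10) + 3.1·10^(61.7/10) = 8.491e+06.
L_eq = 10·log₁₀(8.491e+06/5.4) = 61.97 dB.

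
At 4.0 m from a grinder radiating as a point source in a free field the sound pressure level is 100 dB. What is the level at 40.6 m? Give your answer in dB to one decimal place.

Point-source attenuation: ΔL = 20·log₁₀(r₂/r₁) = 20·log₁₀(40.6/4.0) = 20.129 dB.
L₂ = 100 − 20·log₁₀(40.6/4.0) = 100 − 20.129 = 79.87 dB.

79.9 dB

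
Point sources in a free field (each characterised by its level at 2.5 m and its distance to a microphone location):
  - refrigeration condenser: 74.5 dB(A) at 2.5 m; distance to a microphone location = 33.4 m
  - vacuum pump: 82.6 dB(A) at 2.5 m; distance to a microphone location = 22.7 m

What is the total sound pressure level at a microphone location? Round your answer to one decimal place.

Apply inverse-square spreading to bring every level to the receiver, then sum 10^(L/10).
refrigeration condenser: 74.5 − 20·log₁₀(33.4/2.5) = 74.5 − 22.52 = 51.98 dB(A).
vacuum pump: 82.6 − 20·log₁₀(22.7/2.5) = 82.6 − 19.16 = 63.44 dB(A).
Σ 10^(L/10) = 2.365e+06 → L_total = 10·log₁₀(2.365e+06) = 63.74 dB(A).

63.7 dB(A)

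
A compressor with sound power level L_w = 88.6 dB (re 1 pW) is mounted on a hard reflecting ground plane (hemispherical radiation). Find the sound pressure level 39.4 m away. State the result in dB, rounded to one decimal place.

48.7 dB

The power spreads over a hemisphere of area 2π·r², so L_p = L_w − 10·log₁₀(2π·r²).
2π·r² = 9754 m², 10·log₁₀ of that is 39.892 dB.
L_p = 88.6 − 39.892 = 48.71 dB.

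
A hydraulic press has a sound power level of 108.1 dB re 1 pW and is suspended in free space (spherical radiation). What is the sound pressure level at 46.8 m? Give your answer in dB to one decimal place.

Free-field spherical radiation: L_p = L_w − 10·log₁₀(4π·r²), r = 46.8 m.
4π·r² = 2.752e+04 m², 10·log₁₀ of that is 44.397 dB.
L_p = 108.1 − 44.397 = 63.70 dB.

63.7 dB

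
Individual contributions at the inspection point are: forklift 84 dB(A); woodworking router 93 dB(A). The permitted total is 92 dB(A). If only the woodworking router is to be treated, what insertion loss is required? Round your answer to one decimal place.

Everything except the woodworking router sums to 10^(84/10) = 2.512e+08 in linear terms, 84.00 dB(A).
To meet 92 dB(A) overall, the treated woodworking router may contribute at most 10^(92/10) − 2.512e+08 = 1.334e+09, i.e. 91.25 dB(A).
So the woodworking router must be reduced from 93 to 91.25 dB(A): IL = 1.75 dB.

1.7 dB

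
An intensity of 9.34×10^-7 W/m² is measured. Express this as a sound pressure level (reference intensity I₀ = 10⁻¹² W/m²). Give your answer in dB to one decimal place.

I/I₀ = 9.34×10^-7/10⁻¹² = 9.34×10^5, and L = 10·log₁₀(I/I₀).
L = 10·(0.9703 + 5) = 59.70 dB.

59.7 dB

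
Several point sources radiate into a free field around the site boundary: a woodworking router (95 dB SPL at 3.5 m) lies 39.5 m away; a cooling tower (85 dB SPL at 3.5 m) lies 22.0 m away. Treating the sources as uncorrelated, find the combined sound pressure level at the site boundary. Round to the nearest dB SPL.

75 dB SPL

First find each source's level at the receiver (point-source: −20·log₁₀(r/r_ref)), then combine on an intensity basis.
woodworking router: 95 − 20·log₁₀(39.5/3.5) = 95 − 21.05 = 73.95 dB SPL.
cooling tower: 85 − 20·log₁₀(22.0/3.5) = 85 − 15.97 = 69.03 dB SPL.
Σ 10^(L/10) = 3.283e+07 → L_total = 10·log₁₀(3.283e+07) = 75.16 dB SPL.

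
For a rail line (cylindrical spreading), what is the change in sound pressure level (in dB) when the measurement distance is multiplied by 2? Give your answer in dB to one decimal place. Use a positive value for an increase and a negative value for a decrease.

-3.0 dB

A line source loses 3 dB per doubling of distance; generally ΔL = −10·log₁₀(r₂/r₁).
ΔL = −10·log₁₀(2) = -3.01 dB.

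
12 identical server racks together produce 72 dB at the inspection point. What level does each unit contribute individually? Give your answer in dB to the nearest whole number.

61 dB

12 equal contributions raise the level by 10·log₁₀ 12 = 10.792 dB, so each unit alone gives 72 − 10.792.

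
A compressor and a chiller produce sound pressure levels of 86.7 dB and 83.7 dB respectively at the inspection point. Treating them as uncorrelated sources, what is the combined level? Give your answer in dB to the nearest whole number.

88 dB

Incoherent sources combine by intensity addition: L_total = 10·log₁₀(Σ 10^(L_i/10)).
Σ 10^(L/10) = 10^(86.7/10) + 10^(83.7/10) = 7.022e+08.
L_total = 10·log₁₀(7.022e+08) = 88.46 dB.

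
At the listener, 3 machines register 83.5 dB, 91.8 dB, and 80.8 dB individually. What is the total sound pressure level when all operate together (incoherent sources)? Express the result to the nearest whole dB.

For uncorrelated sources the intensities add, so convert each level to linear form, sum, and take 10·log₁₀ of the total.
Σ 10^(L/10) = 10^(83.5/10) + 10^(91.8/10) + 10^(80.8/10) = 1.858e+09.
L_total = 10·log₁₀(1.858e+09) = 92.69 dB.

93 dB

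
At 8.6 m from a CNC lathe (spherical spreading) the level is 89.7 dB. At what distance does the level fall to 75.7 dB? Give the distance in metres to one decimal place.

For a point source L₁ − L₂ = 20·log₁₀(r₂/r₁), so r₂ = r₁·10^((L₁−L₂)/20).
r₂ = 8.6·10^((89.7−75.7)/20) = 8.6·10^(14.0/20) = 43.10 m.

43.1 m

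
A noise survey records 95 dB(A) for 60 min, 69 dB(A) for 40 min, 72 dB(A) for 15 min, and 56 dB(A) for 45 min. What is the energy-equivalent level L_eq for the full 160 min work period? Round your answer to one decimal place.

L_eq = 10·log₁₀[(1/T)·Σ tᵢ·10^(Lᵢ/10)] with T = 160 min.
Σ tᵢ·10^(Lᵢ/10) = 60·10^(95/10) + 40·10^(69/10) + 15·10^(72/10) + 45·10^(56/10) = 1.903e+11.
L_eq = 10·log₁₀(1.903e+11/160) = 90.75 dB(A).

90.8 dB(A)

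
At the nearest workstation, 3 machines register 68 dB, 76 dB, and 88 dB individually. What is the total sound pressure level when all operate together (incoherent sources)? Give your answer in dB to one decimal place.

For uncorrelated sources the intensities add, so convert each level to linear form, sum, and take 10·log₁₀ of the total.
Σ 10^(L/10) = 10^(68/10) + 10^(76/10) + 10^(88/10) = 6.771e+08.
L_total = 10·log₁₀(6.771e+08) = 88.31 dB.

88.3 dB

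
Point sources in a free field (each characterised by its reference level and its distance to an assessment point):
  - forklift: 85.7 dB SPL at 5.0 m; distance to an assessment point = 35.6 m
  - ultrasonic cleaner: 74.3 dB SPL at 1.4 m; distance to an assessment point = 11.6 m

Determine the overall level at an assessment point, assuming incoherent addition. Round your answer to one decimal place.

Apply inverse-square spreading to bring every level to the receiver, then sum 10^(L/10).
forklift: 85.7 − 20·log₁₀(35.6/5.0) = 85.7 − 17.05 = 68.65 dB SPL.
ultrasonic cleaner: 74.3 − 20·log₁₀(11.6/1.4) = 74.3 − 18.37 = 55.93 dB SPL.
Σ 10^(L/10) = 7.721e+06 → L_total = 10·log₁₀(7.721e+06) = 68.88 dB SPL.

68.9 dB SPL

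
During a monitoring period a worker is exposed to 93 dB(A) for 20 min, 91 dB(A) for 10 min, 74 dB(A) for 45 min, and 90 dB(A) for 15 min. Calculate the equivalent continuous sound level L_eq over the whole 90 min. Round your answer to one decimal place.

88.8 dB(A)

L_eq = 10·log₁₀[(1/T)·Σ tᵢ·10^(Lᵢ/10)] with T = 90 min.
Σ tᵢ·10^(Lᵢ/10) = 20·10^(93/10) + 10·10^(91/10) + 45·10^(74/10) + 15·10^(90/10) = 6.862e+10.
L_eq = 10·log₁₀(6.862e+10/90) = 88.82 dB(A).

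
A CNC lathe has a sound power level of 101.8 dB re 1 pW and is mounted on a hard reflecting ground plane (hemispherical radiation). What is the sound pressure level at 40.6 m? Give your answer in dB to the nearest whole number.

62 dB

L_p = L_w − 10·log₁₀(2π·r²) with r = 40.6 m.
2π·r² = 1.036e+04 m², 10·log₁₀ of that is 40.152 dB.
L_p = 101.8 − 40.152 = 61.65 dB.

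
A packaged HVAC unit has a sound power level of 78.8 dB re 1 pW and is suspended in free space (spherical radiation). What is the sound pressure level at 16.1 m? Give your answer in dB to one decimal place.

L_p = L_w − 10·log₁₀(4π·r²) with r = 16.1 m.
4π·r² = 3257 m², 10·log₁₀ of that is 35.129 dB.
L_p = 78.8 − 35.129 = 43.67 dB.

43.7 dB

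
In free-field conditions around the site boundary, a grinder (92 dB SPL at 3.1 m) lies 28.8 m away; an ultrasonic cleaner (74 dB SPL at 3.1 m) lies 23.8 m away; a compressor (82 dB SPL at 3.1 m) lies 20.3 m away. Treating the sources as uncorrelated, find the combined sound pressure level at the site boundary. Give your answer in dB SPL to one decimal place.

73.5 dB SPL

Apply inverse-square spreading to bring every level to the receiver, then sum 10^(L/10).
grinder: 92 − 20·log₁₀(28.8/3.1) = 92 − 19.36 = 72.64 dB SPL.
ultrasonic cleaner: 74 − 20·log₁₀(23.8/3.1) = 74 − 17.70 = 56.30 dB SPL.
compressor: 82 − 20·log₁₀(20.3/3.1) = 82 − 16.32 = 65.68 dB SPL.
Σ 10^(L/10) = 2.248e+07 → L_total = 10·log₁₀(2.248e+07) = 73.52 dB SPL.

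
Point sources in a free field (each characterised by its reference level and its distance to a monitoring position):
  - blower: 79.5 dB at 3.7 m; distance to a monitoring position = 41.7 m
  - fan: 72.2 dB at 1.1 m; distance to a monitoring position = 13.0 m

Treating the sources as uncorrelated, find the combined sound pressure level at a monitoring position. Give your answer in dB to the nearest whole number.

59 dB

Apply inverse-square spreading to bring every level to the receiver, then sum 10^(L/10).
blower: 79.5 − 20·log₁₀(41.7/3.7) = 79.5 − 21.04 = 58.46 dB.
fan: 72.2 − 20·log₁₀(13.0/1.1) = 72.2 − 21.45 = 50.75 dB.
Σ 10^(L/10) = 8.205e+05 → L_total = 10·log₁₀(8.205e+05) = 59.14 dB.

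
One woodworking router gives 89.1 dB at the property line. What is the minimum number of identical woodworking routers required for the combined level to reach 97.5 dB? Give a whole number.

7

The shortfall is 97.5 − 89.1 = 8.4 dB, and N units add 10·log₁₀ N, so need 10·log₁₀ N ≥ 8.4.
N ≥ 10^(8.4/10) = 6.918, so N = 7.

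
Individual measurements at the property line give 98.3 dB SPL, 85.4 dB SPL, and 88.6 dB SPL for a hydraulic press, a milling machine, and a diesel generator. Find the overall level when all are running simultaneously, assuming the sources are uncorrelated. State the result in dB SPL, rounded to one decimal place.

98.9 dB SPL

Incoherent sources combine by intensity addition: L_total = 10·log₁₀(Σ 10^(L_i/10)).
Σ 10^(L/10) = 10^(98.3/10) + 10^(85.4/10) + 10^(88.6/10) = 7.832e+09.
L_total = 10·log₁₀(7.832e+09) = 98.94 dB SPL.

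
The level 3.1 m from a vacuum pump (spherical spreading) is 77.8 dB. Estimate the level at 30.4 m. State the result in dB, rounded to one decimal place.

58.0 dB

Point-source attenuation: ΔL = 20·log₁₀(r₂/r₁) = 20·log₁₀(30.4/3.1) = 19.830 dB.
L₂ = 77.8 − 20·log₁₀(30.4/3.1) = 77.8 − 19.830 = 57.97 dB.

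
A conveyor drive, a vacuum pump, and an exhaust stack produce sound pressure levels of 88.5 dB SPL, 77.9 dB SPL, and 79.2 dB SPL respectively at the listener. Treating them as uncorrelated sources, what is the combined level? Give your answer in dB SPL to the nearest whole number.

For uncorrelated sources the intensities add, so convert each level to linear form, sum, and take 10·log₁₀ of the total.
Σ 10^(L/10) = 10^(88.5/10) + 10^(77.9/10) + 10^(79.2/10) = 8.528e+08.
L_total = 10·log₁₀(8.528e+08) = 89.31 dB SPL.

89 dB SPL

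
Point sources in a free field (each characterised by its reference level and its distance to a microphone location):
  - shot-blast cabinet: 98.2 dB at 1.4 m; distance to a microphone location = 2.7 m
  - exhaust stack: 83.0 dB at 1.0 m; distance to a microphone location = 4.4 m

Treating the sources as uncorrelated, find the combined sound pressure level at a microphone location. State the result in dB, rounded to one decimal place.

First find each source's level at the receiver (point-source: −20·log₁₀(r/r_ref)), then combine on an intensity basis.
shot-blast cabinet: 98.2 − 20·log₁₀(2.7/1.4) = 98.2 − 5.70 = 92.50 dB.
exhaust stack: 83.0 − 20·log₁₀(4.4/1.0) = 83.0 − 12.87 = 70.13 dB.
Σ 10^(L/10) = 1.787e+09 → L_total = 10·log₁₀(1.787e+09) = 92.52 dB.

92.5 dB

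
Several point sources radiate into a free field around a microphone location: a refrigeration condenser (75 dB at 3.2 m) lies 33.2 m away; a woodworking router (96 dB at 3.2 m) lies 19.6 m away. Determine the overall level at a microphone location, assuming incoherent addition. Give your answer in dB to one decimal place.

80.3 dB

First find each source's level at the receiver (point-source: −20·log₁₀(r/r_ref)), then combine on an intensity basis.
refrigeration condenser: 75 − 20·log₁₀(33.2/3.2) = 75 − 20.32 = 54.68 dB.
woodworking router: 96 − 20·log₁₀(19.6/3.2) = 96 − 15.74 = 80.26 dB.
Σ 10^(L/10) = 1.064e+08 → L_total = 10·log₁₀(1.064e+08) = 80.27 dB.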